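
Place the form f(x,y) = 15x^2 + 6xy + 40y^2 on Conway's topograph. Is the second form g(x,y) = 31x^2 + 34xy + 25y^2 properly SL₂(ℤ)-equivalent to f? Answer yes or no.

D₁ = -2364, D₂ = -1944
discriminants differ ⇒ not SL₂(ℤ)-equivalent

no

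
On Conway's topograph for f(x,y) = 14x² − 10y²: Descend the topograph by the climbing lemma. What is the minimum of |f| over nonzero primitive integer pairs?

descent: ρ → (-10,20,4)  [lands on river]
river: ρ → (4,20,-10)
closes: descent 1, river 2
min |a| on river = 4

4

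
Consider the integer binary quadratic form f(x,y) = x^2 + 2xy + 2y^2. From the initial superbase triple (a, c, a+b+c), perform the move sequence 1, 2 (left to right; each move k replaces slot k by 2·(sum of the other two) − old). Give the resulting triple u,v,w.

start (1,2,5) = (f(1,0),f(0,1),f(1,1))
replace slot 1: 2·(2+5) − 1 = 13 → (13,2,5)
replace slot 2: 2·(13+5) − 2 = 34 → (13,34,5)

13,34,5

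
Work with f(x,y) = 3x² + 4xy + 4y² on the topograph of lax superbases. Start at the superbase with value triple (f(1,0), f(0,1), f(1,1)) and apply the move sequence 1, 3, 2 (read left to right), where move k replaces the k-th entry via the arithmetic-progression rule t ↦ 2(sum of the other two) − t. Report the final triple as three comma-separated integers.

start (3,4,11) = (f(1,0),f(0,1),f(1,1))
replace slot 1: 2·(4+11) − 3 = 27 → (27,4,11)
replace slot 3: 2·(27+4) − 11 = 51 → (27,4,51)
replace slot 2: 2·(27+51) − 4 = 152 → (27,152,51)

27,152,51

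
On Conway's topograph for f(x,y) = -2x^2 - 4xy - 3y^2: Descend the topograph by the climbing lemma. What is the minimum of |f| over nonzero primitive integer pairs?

translate: b→0 (≡4 mod 4), so (2,4,3)→(2,0,1)
flip: (2,0,1)→(1,0,2)
reduced (well bottom): (1,0,2) with a≤c, −a<b≤a
well minimum |f| = |-1| = 1 (negative-definite)

1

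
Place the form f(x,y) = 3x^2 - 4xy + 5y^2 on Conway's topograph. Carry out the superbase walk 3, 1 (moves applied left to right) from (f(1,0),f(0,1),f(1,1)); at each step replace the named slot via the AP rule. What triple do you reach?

start (3,5,4) = (f(1,0),f(0,1),f(1,1))
replace slot 3: 2·(3+5) − 4 = 12 → (3,5,12)
replace slot 1: 2·(5+12) − 3 = 31 → (31,5,12)

31,5,12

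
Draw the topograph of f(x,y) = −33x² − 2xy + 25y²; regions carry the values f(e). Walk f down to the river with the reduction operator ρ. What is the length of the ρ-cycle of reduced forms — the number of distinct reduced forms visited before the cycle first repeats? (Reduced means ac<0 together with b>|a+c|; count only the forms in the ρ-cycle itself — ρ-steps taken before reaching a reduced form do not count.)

D = 3304, ⌊√D⌋ = 57
descent: ρ → (25,52,-6)  [lands on river]
river: ρ → (-6,56,7)
river: ρ → (7,56,-6)
river: ρ → (-6,52,25)
river: ρ → (25,48,-10)
river: ρ → (-10,52,15)
river: ρ → (15,38,-31)
river: ρ → (-31,24,22)
river: ρ → (22,20,-33)
river: ρ → (-33,46,9)
river: ρ → (9,44,-38)
river: ρ → (-38,32,15)
river: ρ → (15,28,-42)
river: ρ → (-42,56,1)
river: ρ → (1,56,-42)
river: ρ → (-42,28,15)
river: ρ → (15,32,-38)
river: ρ → (-38,44,9)
river: ρ → (9,46,-33)
river: ρ → (-33,20,22)
river: ρ → (22,24,-31)
river: ρ → (-31,38,15)
river: ρ → (15,52,-10)
river: ρ → (-10,48,25)
ρ-cycle length = 24 (tail of 1 descent step not counted)

24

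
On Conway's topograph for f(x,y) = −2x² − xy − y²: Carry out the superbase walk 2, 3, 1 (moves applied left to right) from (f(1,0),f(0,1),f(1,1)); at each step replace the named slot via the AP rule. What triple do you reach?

start (-2,-1,-4) = (f(1,0),f(0,1),f(1,1))
replace slot 2: 2·((-2)+(-4)) − (-1) = -11 → (-2,-11,-4)
replace slot 3: 2·((-2)+(-11)) − (-4) = -22 → (-2,-11,-22)
replace slot 1: 2·((-11)+(-22)) − (-2) = -64 → (-64,-11,-22)

-64,-11,-22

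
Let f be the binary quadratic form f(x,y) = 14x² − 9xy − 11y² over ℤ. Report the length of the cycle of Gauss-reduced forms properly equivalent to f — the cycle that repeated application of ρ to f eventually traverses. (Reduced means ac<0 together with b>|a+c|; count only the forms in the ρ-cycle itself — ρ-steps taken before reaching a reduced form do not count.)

D = 697, ⌊√D⌋ = 26
descent: ρ → (-11,9,14)  [lands on river]
river: ρ → (14,19,-6)
river: ρ → (-6,17,17)
river: ρ → (17,17,-6)
river: ρ → (-6,19,14)
river: ρ → (14,9,-11)
river: ρ → (-11,13,12)
river: ρ → (12,11,-12)
river: ρ → (-12,13,11)
river: ρ → (11,9,-14)
river: ρ → (-14,19,6)
river: ρ → (6,17,-17)
river: ρ → (-17,17,6)
river: ρ → (6,19,-14)
river: ρ → (-14,9,11)
river: ρ → (11,13,-12)
river: ρ → (-12,11,12)
river: ρ → (12,13,-11)
ρ-cycle length = 18 (tail of 1 descent step not counted)

18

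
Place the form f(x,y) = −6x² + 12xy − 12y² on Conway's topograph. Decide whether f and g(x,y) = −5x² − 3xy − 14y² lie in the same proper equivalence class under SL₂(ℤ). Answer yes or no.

D₁ = -144, D₂ = -271
discriminants differ ⇒ not SL₂(ℤ)-equivalent

no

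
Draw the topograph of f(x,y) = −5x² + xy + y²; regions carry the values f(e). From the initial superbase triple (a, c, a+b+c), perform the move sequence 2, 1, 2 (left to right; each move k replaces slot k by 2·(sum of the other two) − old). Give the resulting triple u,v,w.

start (-5,1,-3) = (f(1,0),f(0,1),f(1,1))
replace slot 2: 2·((-5)+(-3)) − 1 = -17 → (-5,-17,-3)
replace slot 1: 2·((-17)+(-3)) − (-5) = -35 → (-35,-17,-3)
replace slot 2: 2·((-35)+(-3)) − (-17) = -59 → (-35,-59,-3)

-35,-59,-3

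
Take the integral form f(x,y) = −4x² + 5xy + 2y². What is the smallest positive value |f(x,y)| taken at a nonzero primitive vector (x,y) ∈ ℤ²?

river: ρ → (2,7,-1)
river: ρ → (-1,7,2)
river: ρ → (2,5,-4)
river: ρ → (-4,3,3)
river: ρ → (3,3,-4)
river: ρ → (-4,5,2)
closes: descent 0, river 6
min |a| on river = 1

1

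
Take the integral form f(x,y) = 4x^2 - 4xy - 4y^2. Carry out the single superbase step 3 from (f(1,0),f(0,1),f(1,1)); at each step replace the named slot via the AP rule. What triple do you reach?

start (4,-4,-4) = (f(1,0),f(0,1),f(1,1))
replace slot 3: 2·(4+(-4)) − (-4) = 4 → (4,-4,4)

4,-4,4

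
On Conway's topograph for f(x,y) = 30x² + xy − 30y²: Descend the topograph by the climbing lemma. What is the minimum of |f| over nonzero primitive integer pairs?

river: ρ → (-30,59,1)
river: ρ → (1,59,-30)
river: ρ → (-30,1,30)
river: ρ → (30,59,-1)
river: ρ → (-1,59,30)
river: ρ → (30,1,-30)
closes: descent 0, river 6
min |a| on river = 1

1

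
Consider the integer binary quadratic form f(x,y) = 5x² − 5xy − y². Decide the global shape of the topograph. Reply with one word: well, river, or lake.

D = b²−4ac = (-5)² − 4·5·(-1) = 45
D > 0 non-square ⇒ indefinite ⇒ periodic river

river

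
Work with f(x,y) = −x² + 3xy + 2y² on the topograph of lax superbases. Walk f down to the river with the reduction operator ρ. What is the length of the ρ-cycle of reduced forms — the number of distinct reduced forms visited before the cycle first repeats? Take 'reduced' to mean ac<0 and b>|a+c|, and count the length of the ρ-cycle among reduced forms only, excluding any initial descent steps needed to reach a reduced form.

D = 17, ⌊√D⌋ = 4
river: ρ → (2,1,-2)
river: ρ → (-2,3,1)
river: ρ → (1,3,-2)
river: ρ → (-2,1,2)
river: ρ → (2,3,-1)
river: ρ → (-1,3,2)
ρ-cycle length = 6 (tail of 0 descent steps not counted)

6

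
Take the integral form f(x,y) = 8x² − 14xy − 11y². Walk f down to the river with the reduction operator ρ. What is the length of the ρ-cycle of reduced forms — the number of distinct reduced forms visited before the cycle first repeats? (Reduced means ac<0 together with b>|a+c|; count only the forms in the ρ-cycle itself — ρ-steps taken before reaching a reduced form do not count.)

D = 548, ⌊√D⌋ = 23
descent: ρ → (-11,14,8)  [lands on river]
river: ρ → (8,18,-7)
river: ρ → (-7,10,16)
river: ρ → (16,22,-1)
river: ρ → (-1,22,16)
river: ρ → (16,10,-7)
river: ρ → (-7,18,8)
river: ρ → (8,14,-11)
river: ρ → (-11,8,11)
river: ρ → (11,14,-8)
river: ρ → (-8,18,7)
river: ρ → (7,10,-16)
river: ρ → (-16,22,1)
river: ρ → (1,22,-16)
river: ρ → (-16,10,7)
river: ρ → (7,18,-8)
river: ρ → (-8,14,11)
river: ρ → (11,8,-11)
ρ-cycle length = 18 (tail of 1 descent step not counted)

18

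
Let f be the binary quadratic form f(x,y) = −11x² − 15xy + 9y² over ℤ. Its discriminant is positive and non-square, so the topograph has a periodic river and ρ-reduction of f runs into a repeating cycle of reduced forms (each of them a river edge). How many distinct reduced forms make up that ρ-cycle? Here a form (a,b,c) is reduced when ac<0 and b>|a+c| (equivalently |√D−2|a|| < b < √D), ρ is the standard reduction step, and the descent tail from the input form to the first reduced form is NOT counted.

D = 621, ⌊√D⌋ = 24
descent: ρ → (9,15,-11)  [lands on river]
river: ρ → (-11,7,13)
river: ρ → (13,19,-5)
river: ρ → (-5,21,9)
ρ-cycle length = 4 (tail of 1 descent step not counted)

4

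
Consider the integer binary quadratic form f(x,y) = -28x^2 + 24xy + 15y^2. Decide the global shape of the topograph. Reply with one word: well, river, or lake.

D = b²−4ac = 24² − 4·(-28)·15 = 2256
D > 0 non-square ⇒ indefinite ⇒ periodic river

river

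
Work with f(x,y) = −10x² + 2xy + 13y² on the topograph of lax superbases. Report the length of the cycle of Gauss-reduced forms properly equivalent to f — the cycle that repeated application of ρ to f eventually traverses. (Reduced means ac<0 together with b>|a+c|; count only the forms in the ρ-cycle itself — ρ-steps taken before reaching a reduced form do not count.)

D = 524, ⌊√D⌋ = 22
descent: ρ → (13,-2,-10)
descent: ρ → (-10,22,1)  [lands on river]
river: ρ → (1,22,-10)
river: ρ → (-10,18,5)
river: ρ → (5,22,-2)
river: ρ → (-2,22,5)
river: ρ → (5,18,-10)
ρ-cycle length = 6 (tail of 2 descent steps not counted)

6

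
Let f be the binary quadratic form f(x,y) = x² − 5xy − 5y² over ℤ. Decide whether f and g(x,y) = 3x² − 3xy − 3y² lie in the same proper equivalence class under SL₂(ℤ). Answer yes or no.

D₁ = 45, D₂ = 45
river cycle of f (length 2): (-5, 5, 1), (1, 5, -5)
river cycle of g (length 2): (-3, 3, 3), (3, 3, -3)
cycles differ ⇒ inequivalent

no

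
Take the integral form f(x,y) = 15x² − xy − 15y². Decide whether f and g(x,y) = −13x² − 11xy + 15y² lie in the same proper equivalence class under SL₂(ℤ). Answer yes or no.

D₁ = 901, D₂ = 901
river cycle of f (length 6): (-15, 1, 15), (15, 29, -1), (-1, 29, 15), (15, 1, -15), (-15, 29, 1), (1, 29, -15)
river cycle of g (length 14): (15, 11, -13), (-13, 15, 13), (13, 11, -15), (-15, 19, 9), (9, 17, -17), (-17, 17, 9), (9, 19, -15), (-15, 11, 13), (13, 15, -13), (-13, 11, 15), … (4 more)
cycles differ ⇒ inequivalent

no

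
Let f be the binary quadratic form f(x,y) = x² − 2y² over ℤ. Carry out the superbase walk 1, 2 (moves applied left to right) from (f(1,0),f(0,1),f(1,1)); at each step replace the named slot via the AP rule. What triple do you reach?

start (1,-2,-1) = (f(1,0),f(0,1),f(1,1))
replace slot 1: 2·((-2)+(-1)) − 1 = -7 → (-7,-2,-1)
replace slot 2: 2·((-7)+(-1)) − (-2) = -14 → (-7,-14,-1)

-7,-14,-1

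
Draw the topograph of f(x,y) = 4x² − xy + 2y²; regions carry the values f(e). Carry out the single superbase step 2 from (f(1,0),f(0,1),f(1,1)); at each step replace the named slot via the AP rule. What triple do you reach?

start (4,2,5) = (f(1,0),f(0,1),f(1,1))
replace slot 2: 2·(4+5) − 2 = 16 → (4,16,5)

4,16,5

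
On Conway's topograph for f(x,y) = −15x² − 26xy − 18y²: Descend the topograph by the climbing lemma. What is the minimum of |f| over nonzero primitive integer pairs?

translate: b→-4 (≡26 mod 30), so (15,26,18)→(15,-4,7)
flip: (15,-4,7)→(7,4,15)
reduced (well bottom): (7,4,15) with a≤c, −a<b≤a
well minimum |f| = |-7| = 7 (negative-definite)

7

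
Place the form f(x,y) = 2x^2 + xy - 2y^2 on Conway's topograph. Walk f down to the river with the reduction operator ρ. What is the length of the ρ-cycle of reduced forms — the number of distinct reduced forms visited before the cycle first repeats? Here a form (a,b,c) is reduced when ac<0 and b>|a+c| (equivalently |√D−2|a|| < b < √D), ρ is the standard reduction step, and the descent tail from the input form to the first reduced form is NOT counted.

D = 17, ⌊√D⌋ = 4
river: ρ → (-2,3,1)
river: ρ → (1,3,-2)
river: ρ → (-2,1,2)
river: ρ → (2,3,-1)
river: ρ → (-1,3,2)
river: ρ → (2,1,-2)
ρ-cycle length = 6 (tail of 0 descent steps not counted)

6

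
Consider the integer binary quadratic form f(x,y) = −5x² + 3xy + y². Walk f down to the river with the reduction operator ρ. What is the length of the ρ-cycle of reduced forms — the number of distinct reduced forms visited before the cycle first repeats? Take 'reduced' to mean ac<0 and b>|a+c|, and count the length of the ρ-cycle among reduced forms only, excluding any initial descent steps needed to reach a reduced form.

D = 29, ⌊√D⌋ = 5
descent: ρ → (1,5,-1)  [lands on river]
river: ρ → (-1,5,1)
ρ-cycle length = 2 (tail of 1 descent step not counted)

2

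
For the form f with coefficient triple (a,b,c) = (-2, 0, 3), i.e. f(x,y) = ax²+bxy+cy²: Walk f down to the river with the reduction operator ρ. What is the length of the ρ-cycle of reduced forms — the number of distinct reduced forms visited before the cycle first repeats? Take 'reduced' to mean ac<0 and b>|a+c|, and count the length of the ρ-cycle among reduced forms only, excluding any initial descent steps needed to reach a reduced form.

D = 24, ⌊√D⌋ = 4
descent: ρ → (3,0,-2)
descent: ρ → (-2,4,1)  [lands on river]
river: ρ → (1,4,-2)
ρ-cycle length = 2 (tail of 2 descent steps not counted)

2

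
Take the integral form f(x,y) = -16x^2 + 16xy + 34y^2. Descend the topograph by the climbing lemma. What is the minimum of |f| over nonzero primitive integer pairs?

descent: ρ → (34,-16,-16)
descent: ρ → (-16,48,2)  [lands on river]
river: ρ → (2,48,-16)
closes: descent 2, river 2
min |a| on river = 2

2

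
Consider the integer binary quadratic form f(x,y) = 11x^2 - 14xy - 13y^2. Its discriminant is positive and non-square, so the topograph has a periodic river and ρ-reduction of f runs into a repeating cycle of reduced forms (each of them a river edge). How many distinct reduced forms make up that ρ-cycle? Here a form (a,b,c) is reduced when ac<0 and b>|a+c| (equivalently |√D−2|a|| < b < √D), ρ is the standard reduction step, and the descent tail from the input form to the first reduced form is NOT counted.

D = 768, ⌊√D⌋ = 27
descent: ρ → (-13,14,11)  [lands on river]
river: ρ → (11,8,-16)
river: ρ → (-16,24,3)
river: ρ → (3,24,-16)
river: ρ → (-16,8,11)
river: ρ → (11,14,-13)
river: ρ → (-13,12,12)
river: ρ → (12,12,-13)
ρ-cycle length = 8 (tail of 1 descent step not counted)

8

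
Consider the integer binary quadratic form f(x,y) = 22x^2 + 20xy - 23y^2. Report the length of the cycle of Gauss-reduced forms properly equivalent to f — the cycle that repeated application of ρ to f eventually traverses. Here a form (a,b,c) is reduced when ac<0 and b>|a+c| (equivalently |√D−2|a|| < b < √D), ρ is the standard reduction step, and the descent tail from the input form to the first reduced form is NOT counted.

D = 2424, ⌊√D⌋ = 49
river: ρ → (-23,26,19)
river: ρ → (19,12,-30)
river: ρ → (-30,48,1)
river: ρ → (1,48,-30)
river: ρ → (-30,12,19)
river: ρ → (19,26,-23)
river: ρ → (-23,20,22)
river: ρ → (22,24,-21)
river: ρ → (-21,18,25)
river: ρ → (25,32,-14)
river: ρ → (-14,24,33)
river: ρ → (33,42,-5)
river: ρ → (-5,48,6)
river: ρ → (6,48,-5)
river: ρ → (-5,42,33)
river: ρ → (33,24,-14)
river: ρ → (-14,32,25)
river: ρ → (25,18,-21)
river: ρ → (-21,24,22)
river: ρ → (22,20,-23)
ρ-cycle length = 20 (tail of 0 descent steps not counted)

20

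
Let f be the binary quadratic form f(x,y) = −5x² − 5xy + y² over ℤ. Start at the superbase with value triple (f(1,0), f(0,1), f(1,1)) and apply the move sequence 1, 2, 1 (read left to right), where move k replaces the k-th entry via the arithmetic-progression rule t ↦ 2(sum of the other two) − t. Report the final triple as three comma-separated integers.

start (-5,1,-9) = (f(1,0),f(0,1),f(1,1))
replace slot 1: 2·(1+(-9)) − (-5) = -11 → (-11,1,-9)
replace slot 2: 2·((-11)+(-9)) − 1 = -41 → (-11,-41,-9)
replace slot 1: 2·((-41)+(-9)) − (-11) = -89 → (-89,-41,-9)

-89,-41,-9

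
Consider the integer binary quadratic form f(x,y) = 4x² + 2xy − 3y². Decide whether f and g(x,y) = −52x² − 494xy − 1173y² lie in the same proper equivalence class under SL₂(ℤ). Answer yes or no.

D₁ = 52, D₂ = 52
river cycle of f (length 10): (-3, 4, 3), (3, 2, -4), (-4, 6, 1), (1, 6, -4), (-4, 2, 3), (3, 4, -3), (-3, 2, 4), (4, 6, -1), (-1, 6, 4), (4, 2, -3)
river cycle of g (length 10): (-3, 4, 3), (3, 2, -4), (-4, 6, 1), (1, 6, -4), (-4, 2, 3), (3, 4, -3), (-3, 2, 4), (4, 6, -1), (-1, 6, 4), (4, 2, -3)
cycles coincide ⇒ equivalent

yes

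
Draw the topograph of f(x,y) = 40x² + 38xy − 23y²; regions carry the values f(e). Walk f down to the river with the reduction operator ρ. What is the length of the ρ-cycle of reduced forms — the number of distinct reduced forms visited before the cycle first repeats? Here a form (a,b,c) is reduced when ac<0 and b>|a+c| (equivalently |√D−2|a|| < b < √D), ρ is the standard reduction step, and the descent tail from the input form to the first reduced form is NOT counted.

D = 5124, ⌊√D⌋ = 71
river: ρ → (-23,54,24)
river: ρ → (24,42,-35)
river: ρ → (-35,28,31)
river: ρ → (31,34,-32)
river: ρ → (-32,30,33)
river: ρ → (33,36,-29)
river: ρ → (-29,22,40)
river: ρ → (40,58,-11)
river: ρ → (-11,52,55)
river: ρ → (55,58,-8)
river: ρ → (-8,70,7)
river: ρ → (7,70,-8)
river: ρ → (-8,58,55)
river: ρ → (55,52,-11)
river: ρ → (-11,58,40)
river: ρ → (40,22,-29)
river: ρ → (-29,36,33)
river: ρ → (33,30,-32)
river: ρ → (-32,34,31)
river: ρ → (31,28,-35)
river: ρ → (-35,42,24)
river: ρ → (24,54,-23)
river: ρ → (-23,38,40)
river: ρ → (40,42,-21)
river: ρ → (-21,42,40)
river: ρ → (40,38,-23)
ρ-cycle length = 26 (tail of 0 descent steps not counted)

26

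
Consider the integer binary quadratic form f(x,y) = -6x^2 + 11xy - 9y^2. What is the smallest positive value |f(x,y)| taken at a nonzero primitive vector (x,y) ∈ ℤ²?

translate: b→1 (≡-11 mod 12), so (6,-11,9)→(6,1,4)
flip: (6,1,4)→(4,-1,6)
reduced (well bottom): (4,-1,6) with a≤c, −a<b≤a
well minimum |f| = |-4| = 4 (negative-definite)

4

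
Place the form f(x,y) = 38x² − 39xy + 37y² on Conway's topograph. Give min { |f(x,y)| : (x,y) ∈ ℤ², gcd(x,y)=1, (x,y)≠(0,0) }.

translate: b→37 (≡-39 mod 76), so (38,-39,37)→(38,37,36)
flip: (38,37,36)→(36,-37,38)
translate: b→35 (≡-37 mod 72), so (36,-37,38)→(36,35,37)
reduced (well bottom): (36,35,37) with a≤c, −a<b≤a
well minimum = a = 36

36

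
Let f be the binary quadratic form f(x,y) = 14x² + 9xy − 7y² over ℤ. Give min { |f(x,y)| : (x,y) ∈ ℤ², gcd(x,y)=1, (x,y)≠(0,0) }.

river: ρ → (-7,19,4)
river: ρ → (4,21,-2)
river: ρ → (-2,19,14)
river: ρ → (14,9,-7)
closes: descent 0, river 4
min |a| on river = 2

2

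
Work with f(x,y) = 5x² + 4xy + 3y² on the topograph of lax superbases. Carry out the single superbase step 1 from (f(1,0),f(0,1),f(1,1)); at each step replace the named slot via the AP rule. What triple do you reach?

start (5,3,12) = (f(1,0),f(0,1),f(1,1))
replace slot 1: 2·(3+12) − 5 = 25 → (25,3,12)

25,3,12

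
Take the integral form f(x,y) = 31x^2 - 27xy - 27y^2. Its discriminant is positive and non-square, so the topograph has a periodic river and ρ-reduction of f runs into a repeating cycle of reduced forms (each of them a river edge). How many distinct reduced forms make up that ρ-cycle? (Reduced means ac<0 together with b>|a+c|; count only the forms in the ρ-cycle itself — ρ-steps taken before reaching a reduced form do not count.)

D = 4077, ⌊√D⌋ = 63
descent: ρ → (-27,27,31)  [lands on river]
river: ρ → (31,35,-23)
river: ρ → (-23,57,9)
river: ρ → (9,51,-41)
river: ρ → (-41,31,19)
river: ρ → (19,45,-27)
river: ρ → (-27,63,1)
river: ρ → (1,63,-27)
river: ρ → (-27,45,19)
river: ρ → (19,31,-41)
river: ρ → (-41,51,9)
river: ρ → (9,57,-23)
river: ρ → (-23,35,31)
river: ρ → (31,27,-27)
ρ-cycle length = 14 (tail of 1 descent step not counted)

14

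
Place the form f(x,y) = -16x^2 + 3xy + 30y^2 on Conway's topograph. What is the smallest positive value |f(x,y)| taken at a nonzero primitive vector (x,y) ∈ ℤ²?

descent: ρ → (30,-3,-16)
descent: ρ → (-16,35,11)  [lands on river]
river: ρ → (11,31,-22)
river: ρ → (-22,13,20)
river: ρ → (20,27,-15)
river: ρ → (-15,33,14)
river: ρ → (14,23,-25)
river: ρ → (-25,27,12)
river: ρ → (12,21,-31)
river: ρ → (-31,41,2)
river: ρ → (2,43,-10)
river: ρ → (-10,37,14)
river: ρ → (14,19,-28)
river: ρ → (-28,37,5)
river: ρ → (5,43,-4)
river: ρ → (-4,37,35)
river: ρ → (35,33,-6)
river: ρ → (-6,39,17)
river: ρ → (17,29,-16)
closes: descent 2, river 18
min |a| on river = 2

2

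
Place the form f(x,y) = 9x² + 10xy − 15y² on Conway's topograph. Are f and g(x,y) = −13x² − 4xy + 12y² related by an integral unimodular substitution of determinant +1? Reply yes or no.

D₁ = 640, D₂ = 640
river cycle of f (length 8): (-15, 20, 4), (4, 20, -15), (-15, 10, 9), (9, 8, -16), (-16, 24, 1), (1, 24, -16), (-16, 8, 9), (9, 10, -15)
river cycle of g (length 8): (12, 4, -13), (-13, 22, 3), (3, 20, -20), (-20, 20, 3), (3, 22, -13), (-13, 4, 12), (12, 20, -5), (-5, 20, 12)
cycles differ ⇒ inequivalent

no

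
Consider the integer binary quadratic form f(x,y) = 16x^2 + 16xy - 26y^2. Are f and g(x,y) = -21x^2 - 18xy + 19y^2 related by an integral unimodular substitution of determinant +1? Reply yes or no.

D₁ = 1920, D₂ = 1920
river cycle of f (length 4): (-26, 36, 6), (6, 36, -26), (-26, 16, 16), (16, 16, -26)
river cycle of g (length 8): (19, 18, -21), (-21, 24, 16), (16, 40, -5), (-5, 40, 16), (16, 24, -21), (-21, 18, 19), (19, 20, -20), (-20, 20, 19)
cycles differ ⇒ inequivalent

no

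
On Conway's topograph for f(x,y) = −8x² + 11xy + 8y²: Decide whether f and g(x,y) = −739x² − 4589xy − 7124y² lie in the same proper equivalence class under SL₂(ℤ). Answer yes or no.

D₁ = 377, D₂ = 377
river cycle of f (length 6): (8, 5, -11), (-11, 17, 2), (2, 19, -2), (-2, 17, 11), (11, 5, -8), (-8, 11, 8)
river cycle of g (length 6): (-8, 11, 8), (8, 5, -11), (-11, 17, 2), (2, 19, -2), (-2, 17, 11), (11, 5, -8)
cycles coincide ⇒ equivalent

yes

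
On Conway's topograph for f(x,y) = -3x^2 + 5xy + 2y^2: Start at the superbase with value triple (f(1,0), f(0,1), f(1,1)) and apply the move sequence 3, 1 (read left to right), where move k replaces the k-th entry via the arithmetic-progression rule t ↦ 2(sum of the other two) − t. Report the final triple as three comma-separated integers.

start (-3,2,4) = (f(1,0),f(0,1),f(1,1))
replace slot 3: 2·((-3)+2) − 4 = -6 → (-3,2,-6)
replace slot 1: 2·(2+(-6)) − (-3) = -5 → (-5,2,-6)

-5,2,-6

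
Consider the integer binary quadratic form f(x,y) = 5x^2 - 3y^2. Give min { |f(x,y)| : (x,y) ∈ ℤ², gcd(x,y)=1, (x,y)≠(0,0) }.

descent: ρ → (-3,6,2)  [lands on river]
river: ρ → (2,6,-3)
closes: descent 1, river 2
min |a| on river = 2

2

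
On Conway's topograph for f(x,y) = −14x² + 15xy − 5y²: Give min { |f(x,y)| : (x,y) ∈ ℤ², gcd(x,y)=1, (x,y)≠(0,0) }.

translate: b→13 (≡-15 mod 28), so (14,-15,5)→(14,13,4)
flip: (14,13,4)→(4,-13,14)
translate: b→3 (≡-13 mod 8), so (4,-13,14)→(4,3,4)
reduced (well bottom): (4,3,4) with a≤c, −a<b≤a
well minimum |f| = |-4| = 4 (negative-definite)

4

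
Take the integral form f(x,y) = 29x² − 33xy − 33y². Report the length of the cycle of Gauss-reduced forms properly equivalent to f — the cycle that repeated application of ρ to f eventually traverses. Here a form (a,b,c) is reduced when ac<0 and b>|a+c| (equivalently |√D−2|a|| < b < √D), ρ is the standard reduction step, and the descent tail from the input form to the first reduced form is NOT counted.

D = 4917, ⌊√D⌋ = 70
descent: ρ → (-33,33,29)  [lands on river]
river: ρ → (29,25,-37)
river: ρ → (-37,49,17)
river: ρ → (17,53,-31)
river: ρ → (-31,9,39)
river: ρ → (39,69,-1)
river: ρ → (-1,69,39)
river: ρ → (39,9,-31)
river: ρ → (-31,53,17)
river: ρ → (17,49,-37)
river: ρ → (-37,25,29)
river: ρ → (29,33,-33)
ρ-cycle length = 12 (tail of 1 descent step not counted)

12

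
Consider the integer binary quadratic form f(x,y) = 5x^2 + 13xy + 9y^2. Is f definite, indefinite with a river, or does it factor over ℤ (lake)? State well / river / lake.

D = b²−4ac = 13² − 4·5·9 = -11
D < 0 ⇒ definite ⇒ every region one sign ⇒ single well

well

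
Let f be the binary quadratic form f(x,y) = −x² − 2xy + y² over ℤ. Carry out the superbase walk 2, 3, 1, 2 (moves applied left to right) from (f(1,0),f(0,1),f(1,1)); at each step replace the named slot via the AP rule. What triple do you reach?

start (-1,1,-2) = (f(1,0),f(0,1),f(1,1))
replace slot 2: 2·((-1)+(-2)) − 1 = -7 → (-1,-7,-2)
replace slot 3: 2·((-1)+(-7)) − (-2) = -14 → (-1,-7,-14)
replace slot 1: 2·((-7)+(-14)) − (-1) = -41 → (-41,-7,-14)
replace slot 2: 2·((-41)+(-14)) − (-7) = -103 → (-41,-103,-14)

-41,-103,-14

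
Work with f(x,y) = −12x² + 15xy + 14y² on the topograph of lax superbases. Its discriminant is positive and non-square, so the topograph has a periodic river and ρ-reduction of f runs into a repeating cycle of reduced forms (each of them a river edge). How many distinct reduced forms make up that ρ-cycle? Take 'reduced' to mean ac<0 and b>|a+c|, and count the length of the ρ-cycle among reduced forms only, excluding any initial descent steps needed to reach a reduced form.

D = 897, ⌊√D⌋ = 29
river: ρ → (14,13,-13)
river: ρ → (-13,13,14)
river: ρ → (14,15,-12)
river: ρ → (-12,9,17)
river: ρ → (17,25,-4)
river: ρ → (-4,23,23)
river: ρ → (23,23,-4)
river: ρ → (-4,25,17)
river: ρ → (17,9,-12)
river: ρ → (-12,15,14)
ρ-cycle length = 10 (tail of 0 descent steps not counted)

10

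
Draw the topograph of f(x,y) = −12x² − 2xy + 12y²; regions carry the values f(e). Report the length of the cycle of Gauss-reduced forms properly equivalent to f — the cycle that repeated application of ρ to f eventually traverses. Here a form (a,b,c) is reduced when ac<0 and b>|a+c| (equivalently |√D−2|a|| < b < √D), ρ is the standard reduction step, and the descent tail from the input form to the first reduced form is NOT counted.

D = 580, ⌊√D⌋ = 24
descent: ρ → (12,2,-12)  [lands on river]
river: ρ → (-12,22,2)
river: ρ → (2,22,-12)
river: ρ → (-12,2,12)
river: ρ → (12,22,-2)
river: ρ → (-2,22,12)
ρ-cycle length = 6 (tail of 1 descent step not counted)

6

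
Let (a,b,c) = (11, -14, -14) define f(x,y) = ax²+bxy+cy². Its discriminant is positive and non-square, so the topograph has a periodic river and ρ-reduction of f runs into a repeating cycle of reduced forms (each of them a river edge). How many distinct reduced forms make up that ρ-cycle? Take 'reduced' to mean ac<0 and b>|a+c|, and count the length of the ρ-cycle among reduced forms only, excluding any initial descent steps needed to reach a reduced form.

D = 812, ⌊√D⌋ = 28
descent: ρ → (-14,14,11)  [lands on river]
river: ρ → (11,8,-17)
river: ρ → (-17,26,2)
river: ρ → (2,26,-17)
river: ρ → (-17,8,11)
river: ρ → (11,14,-14)
ρ-cycle length = 6 (tail of 1 descent step not counted)

6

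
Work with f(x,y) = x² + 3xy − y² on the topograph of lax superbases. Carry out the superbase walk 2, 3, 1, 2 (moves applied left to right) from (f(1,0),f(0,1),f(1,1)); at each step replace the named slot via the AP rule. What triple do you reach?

start (1,-1,3) = (f(1,0),f(0,1),f(1,1))
replace slot 2: 2·(1+3) − (-1) = 9 → (1,9,3)
replace slot 3: 2·(1+9) − 3 = 17 → (1,9,17)
replace slot 1: 2·(9+17) − 1 = 51 → (51,9,17)
replace slot 2: 2·(51+17) − 9 = 127 → (51,127,17)

51,127,17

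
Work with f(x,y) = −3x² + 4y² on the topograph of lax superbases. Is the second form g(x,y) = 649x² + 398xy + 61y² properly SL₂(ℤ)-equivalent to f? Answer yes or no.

D₁ = 48, D₂ = 48
river cycle of f (length 2): (-3, 6, 1), (1, 6, -3)
river cycle of g (length 2): (-3, 6, 1), (1, 6, -3)
cycles coincide ⇒ equivalent

yes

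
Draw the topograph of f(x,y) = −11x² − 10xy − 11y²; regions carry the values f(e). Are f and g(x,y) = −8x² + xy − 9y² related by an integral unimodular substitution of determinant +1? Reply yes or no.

D₁ = -384, D₂ = -287
discriminants differ ⇒ not SL₂(ℤ)-equivalent

no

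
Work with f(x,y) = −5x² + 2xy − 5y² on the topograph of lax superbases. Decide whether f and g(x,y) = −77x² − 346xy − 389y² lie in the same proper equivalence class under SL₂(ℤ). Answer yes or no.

D₁ = -96, D₂ = -96
f is negative-definite; reduce −f:
−f: flip: (5,-2,5)→(5,2,5)
−f: reduced (well bottom): (5,2,5) with a≤c, −a<b≤a
flip sign back: reduced form of f is (-5,-2,-5)
g is negative-definite; reduce −g:
−g: translate: b→38 (≡346 mod 154), so (77,346,389)→(77,38,5)
−g: flip: (77,38,5)→(5,-38,77)
−g: translate: b→2 (≡-38 mod 10), so (5,-38,77)→(5,2,5)
−g: reduced (well bottom): (5,2,5) with a≤c, −a<b≤a
flip sign back: reduced form of g is (-5,-2,-5)
reduced forms (-5, -2, -5) vs (-5, -2, -5) ⇒ equivalent

yes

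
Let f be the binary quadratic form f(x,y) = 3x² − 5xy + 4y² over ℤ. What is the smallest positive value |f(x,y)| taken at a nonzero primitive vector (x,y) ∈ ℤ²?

translate: b→1 (≡-5 mod 6), so (3,-5,4)→(3,1,2)
flip: (3,1,2)→(2,-1,3)
reduced (well bottom): (2,-1,3) with a≤c, −a<b≤a
well minimum = a = 2

2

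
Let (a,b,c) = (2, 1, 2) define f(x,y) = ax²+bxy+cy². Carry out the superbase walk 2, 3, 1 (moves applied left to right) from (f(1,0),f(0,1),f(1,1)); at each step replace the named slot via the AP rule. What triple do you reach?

start (2,2,5) = (f(1,0),f(0,1),f(1,1))
replace slot 2: 2·(2+5) − 2 = 12 → (2,12,5)
replace slot 3: 2·(2+12) − 5 = 23 → (2,12,23)
replace slot 1: 2·(12+23) − 2 = 68 → (68,12,23)

68,12,23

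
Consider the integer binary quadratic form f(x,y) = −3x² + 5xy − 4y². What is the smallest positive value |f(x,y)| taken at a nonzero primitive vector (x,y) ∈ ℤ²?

translate: b→1 (≡-5 mod 6), so (3,-5,4)→(3,1,2)
flip: (3,1,2)→(2,-1,3)
reduced (well bottom): (2,-1,3) with a≤c, −a<b≤a
well minimum |f| = |-2| = 2 (negative-definite)

2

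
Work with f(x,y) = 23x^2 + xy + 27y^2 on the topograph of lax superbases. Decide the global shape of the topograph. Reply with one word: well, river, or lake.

D = b²−4ac = 1² − 4·23·27 = -2483
D < 0 ⇒ definite ⇒ every region one sign ⇒ single well

well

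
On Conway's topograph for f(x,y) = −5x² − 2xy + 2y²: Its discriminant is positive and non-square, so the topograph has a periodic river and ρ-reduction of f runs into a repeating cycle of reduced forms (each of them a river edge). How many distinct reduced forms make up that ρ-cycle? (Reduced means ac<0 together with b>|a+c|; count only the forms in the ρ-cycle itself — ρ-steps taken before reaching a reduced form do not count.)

D = 44, ⌊√D⌋ = 6
descent: ρ → (2,6,-1)  [lands on river]
river: ρ → (-1,6,2)
ρ-cycle length = 2 (tail of 1 descent step not counted)

2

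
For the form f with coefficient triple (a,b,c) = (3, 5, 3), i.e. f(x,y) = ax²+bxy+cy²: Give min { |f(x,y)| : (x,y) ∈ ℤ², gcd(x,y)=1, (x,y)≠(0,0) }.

translate: b→-1 (≡5 mod 6), so (3,5,3)→(3,-1,1)
flip: (3,-1,1)→(1,1,3)
reduced (well bottom): (1,1,3) with a≤c, −a<b≤a
well minimum = a = 1

1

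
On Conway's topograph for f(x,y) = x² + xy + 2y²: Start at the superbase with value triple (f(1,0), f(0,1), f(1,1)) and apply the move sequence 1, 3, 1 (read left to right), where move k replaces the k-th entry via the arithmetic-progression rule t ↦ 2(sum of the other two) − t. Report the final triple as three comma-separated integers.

start (1,2,4) = (f(1,0),f(0,1),f(1,1))
replace slot 1: 2·(2+4) − 1 = 11 → (11,2,4)
replace slot 3: 2·(11+2) − 4 = 22 → (11,2,22)
replace slot 1: 2·(2+22) − 11 = 37 → (37,2,22)

37,2,22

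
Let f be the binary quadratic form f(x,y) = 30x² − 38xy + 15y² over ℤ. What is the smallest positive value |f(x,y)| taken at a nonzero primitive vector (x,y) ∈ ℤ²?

translate: b→22 (≡-38 mod 60), so (30,-38,15)→(30,22,7)
flip: (30,22,7)→(7,-22,30)
translate: b→6 (≡-22 mod 14), so (7,-22,30)→(7,6,14)
reduced (well bottom): (7,6,14) with a≤c, −a<b≤a
well minimum = a = 7

7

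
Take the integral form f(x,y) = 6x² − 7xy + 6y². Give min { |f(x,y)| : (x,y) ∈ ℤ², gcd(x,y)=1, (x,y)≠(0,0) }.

translate: b→5 (≡-7 mod 12), so (6,-7,6)→(6,5,5)
flip: (6,5,5)→(5,-5,6)
translate: b→5 (≡-5 mod 10), so (5,-5,6)→(5,5,6)
reduced (well bottom): (5,5,6) with a≤c, −a<b≤a
well minimum = a = 5

5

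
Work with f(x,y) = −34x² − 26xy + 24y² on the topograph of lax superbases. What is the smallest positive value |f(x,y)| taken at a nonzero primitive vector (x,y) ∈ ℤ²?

descent: ρ → (24,26,-34)  [lands on river]
river: ρ → (-34,42,16)
river: ρ → (16,54,-16)
river: ρ → (-16,42,34)
river: ρ → (34,26,-24)
river: ρ → (-24,22,36)
river: ρ → (36,50,-10)
river: ρ → (-10,50,36)
river: ρ → (36,22,-24)
river: ρ → (-24,26,34)
river: ρ → (34,42,-16)
river: ρ → (-16,54,16)
river: ρ → (16,42,-34)
river: ρ → (-34,26,24)
river: ρ → (24,22,-36)
river: ρ → (-36,50,10)
river: ρ → (10,50,-36)
river: ρ → (-36,22,24)
closes: descent 1, river 18
min |a| on river = 10

10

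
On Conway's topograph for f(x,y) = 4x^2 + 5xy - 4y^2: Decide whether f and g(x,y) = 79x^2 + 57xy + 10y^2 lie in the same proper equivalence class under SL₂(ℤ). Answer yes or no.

D₁ = 89, D₂ = 89
river cycle of f (length 14): (-4, 3, 5), (5, 7, -2), (-2, 9, 1), (1, 9, -2), (-2, 7, 5), (5, 3, -4), (-4, 5, 4), (4, 3, -5), (-5, 7, 2), (2, 9, -1), … (4 more)
river cycle of g (length 14): (-2, 9, 1), (1, 9, -2), (-2, 7, 5), (5, 3, -4), (-4, 5, 4), (4, 3, -5), (-5, 7, 2), (2, 9, -1), (-1, 9, 2), (2, 7, -5), … (4 more)
cycles coincide ⇒ equivalent

yes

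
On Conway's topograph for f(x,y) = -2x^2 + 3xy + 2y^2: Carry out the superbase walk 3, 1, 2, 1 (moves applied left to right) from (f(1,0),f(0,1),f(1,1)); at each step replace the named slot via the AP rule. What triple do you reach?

start (-2,2,3) = (f(1,0),f(0,1),f(1,1))
replace slot 3: 2·((-2)+2) − 3 = -3 → (-2,2,-3)
replace slot 1: 2·(2+(-3)) − (-2) = 0 → (0,2,-3)
replace slot 2: 2·(0+(-3)) − 2 = -8 → (0,-8,-3)
replace slot 1: 2·((-8)+(-3)) − 0 = -22 → (-22,-8,-3)

-22,-8,-3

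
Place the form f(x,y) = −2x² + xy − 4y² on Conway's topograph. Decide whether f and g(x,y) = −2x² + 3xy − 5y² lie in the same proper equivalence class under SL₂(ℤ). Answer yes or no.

D₁ = -31, D₂ = -31
f is negative-definite; reduce −f:
−f: reduced (well bottom): (2,-1,4) with a≤c, −a<b≤a
flip sign back: reduced form of f is (-2,1,-4)
g is negative-definite; reduce −g:
−g: translate: b→1 (≡-3 mod 4), so (2,-3,5)→(2,1,4)
−g: reduced (well bottom): (2,1,4) with a≤c, −a<b≤a
flip sign back: reduced form of g is (-2,-1,-4)
reduced forms (-2, 1, -4) vs (-2, -1, -4) ⇒ inequivalent

no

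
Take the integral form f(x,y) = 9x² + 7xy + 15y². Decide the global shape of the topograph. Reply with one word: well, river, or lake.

D = b²−4ac = 7² − 4·9·15 = -491
D < 0 ⇒ definite ⇒ every region one sign ⇒ single well

well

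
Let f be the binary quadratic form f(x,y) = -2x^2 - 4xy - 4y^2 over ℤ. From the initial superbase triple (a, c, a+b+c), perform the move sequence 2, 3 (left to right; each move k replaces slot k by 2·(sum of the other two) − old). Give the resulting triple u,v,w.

start (-2,-4,-10) = (f(1,0),f(0,1),f(1,1))
replace slot 2: 2·((-2)+(-10)) − (-4) = -20 → (-2,-20,-10)
replace slot 3: 2·((-2)+(-20)) − (-10) = -34 → (-2,-20,-34)

-2,-20,-34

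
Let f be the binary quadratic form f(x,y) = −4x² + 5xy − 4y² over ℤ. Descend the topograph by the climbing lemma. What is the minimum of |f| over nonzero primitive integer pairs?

translate: b→3 (≡-5 mod 8), so (4,-5,4)→(4,3,3)
flip: (4,3,3)→(3,-3,4)
translate: b→3 (≡-3 mod 6), so (3,-3,4)→(3,3,4)
reduced (well bottom): (3,3,4) with a≤c, −a<b≤a
well minimum |f| = |-3| = 3 (negative-definite)

3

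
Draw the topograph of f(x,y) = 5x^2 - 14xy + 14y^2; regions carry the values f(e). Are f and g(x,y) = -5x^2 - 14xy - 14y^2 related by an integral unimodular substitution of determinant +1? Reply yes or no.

D₁ = -84, D₂ = -84
f: translate: b→-4 (≡-14 mod 10), so (5,-14,14)→(5,-4,5)
f: flip: (5,-4,5)→(5,4,5)
f: reduced (well bottom): (5,4,5) with a≤c, −a<b≤a
g is negative-definite; reduce −g:
−g: translate: b→4 (≡14 mod 10), so (5,14,14)→(5,4,5)
−g: reduced (well bottom): (5,4,5) with a≤c, −a<b≤a
flip sign back: reduced form of g is (-5,-4,-5)
reduced forms (5, 4, 5) vs (-5, -4, -5) ⇒ inequivalent

no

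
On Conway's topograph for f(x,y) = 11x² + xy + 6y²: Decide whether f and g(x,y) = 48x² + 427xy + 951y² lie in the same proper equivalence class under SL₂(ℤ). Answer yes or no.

D₁ = -263, D₂ = -263
f: flip: (11,1,6)→(6,-1,11)
f: reduced (well bottom): (6,-1,11) with a≤c, −a<b≤a
g: translate: b→43 (≡427 mod 96), so (48,427,951)→(48,43,11)
g: flip: (48,43,11)→(11,-43,48)
g: translate: b→1 (≡-43 mod 22), so (11,-43,48)→(11,1,6)
g: flip: (11,1,6)→(6,-1,11)
g: reduced (well bottom): (6,-1,11) with a≤c, −a<b≤a
reduced forms (6, -1, 11) vs (6, -1, 11) ⇒ equivalent

yes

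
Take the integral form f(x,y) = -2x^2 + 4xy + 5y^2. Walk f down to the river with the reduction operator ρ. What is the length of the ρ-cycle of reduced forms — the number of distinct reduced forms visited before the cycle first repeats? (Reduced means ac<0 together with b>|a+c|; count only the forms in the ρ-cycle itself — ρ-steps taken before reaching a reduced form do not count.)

D = 56, ⌊√D⌋ = 7
river: ρ → (5,6,-1)
river: ρ → (-1,6,5)
river: ρ → (5,4,-2)
river: ρ → (-2,4,5)
ρ-cycle length = 4 (tail of 0 descent steps not counted)

4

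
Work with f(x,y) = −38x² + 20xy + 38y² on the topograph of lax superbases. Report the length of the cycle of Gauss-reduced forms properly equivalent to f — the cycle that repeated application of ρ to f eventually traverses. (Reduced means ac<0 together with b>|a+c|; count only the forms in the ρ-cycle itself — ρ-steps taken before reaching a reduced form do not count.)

D = 6176, ⌊√D⌋ = 78
river: ρ → (38,56,-20)
river: ρ → (-20,64,26)
river: ρ → (26,40,-44)
river: ρ → (-44,48,22)
river: ρ → (22,40,-52)
river: ρ → (-52,64,10)
river: ρ → (10,76,-10)
river: ρ → (-10,64,52)
river: ρ → (52,40,-22)
river: ρ → (-22,48,44)
river: ρ → (44,40,-26)
river: ρ → (-26,64,20)
river: ρ → (20,56,-38)
river: ρ → (-38,20,38)
ρ-cycle length = 14 (tail of 0 descent steps not counted)

14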